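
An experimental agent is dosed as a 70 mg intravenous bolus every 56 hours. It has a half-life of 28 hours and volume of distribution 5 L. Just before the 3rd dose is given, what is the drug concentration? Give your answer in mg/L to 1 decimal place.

4.4 mg/L

f = (1/2)^(τ/t½) = (1/2)^(56/28) ≈ 0.2500.
C₀ = D/Vd = 70/5 ≈ 14.000 mg/L.
Before the 3rd dose, 2 doses have been given. Superposition: Cmin = C₀·(f + f²).
≈ 14.000 × (0.2500 + 0.0625) ≈ 14.000 × 0.3125 ≈ 4.375 mg/L.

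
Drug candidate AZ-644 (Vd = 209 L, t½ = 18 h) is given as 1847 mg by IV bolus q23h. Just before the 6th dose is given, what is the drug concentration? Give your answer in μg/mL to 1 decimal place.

f = (1/2)^(τ/t½) = (1/2)^(23/18) ≈ 0.4124.
C₀ = D/Vd = 1847/209 ≈ 8.837 μg/mL.
Before the 6th dose, 5 doses have been given. Superposition: Cmin = C₀·(f + f² + … + f^5).
≈ 8.837 × (0.4124 + 0.1701 + 0.0701 + 0.0289 + 0.0119) ≈ 8.837 × 0.6934 ≈ 6.128 μg/mL.

6.1 μg/mL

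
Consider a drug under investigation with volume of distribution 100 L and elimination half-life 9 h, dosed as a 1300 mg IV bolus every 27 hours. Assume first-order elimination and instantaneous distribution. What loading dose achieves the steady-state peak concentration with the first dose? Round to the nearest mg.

f = (1/2)^(27/9) ≈ 0.125000; accumulation ratio R = 1/(1−f) ≈ 1.14286.
Loading dose to hit Cmax,ss on first dose: D_load = D_maint·R ≈ 1300 × 1.14286 ≈ 1485.72 mg.

1486 mg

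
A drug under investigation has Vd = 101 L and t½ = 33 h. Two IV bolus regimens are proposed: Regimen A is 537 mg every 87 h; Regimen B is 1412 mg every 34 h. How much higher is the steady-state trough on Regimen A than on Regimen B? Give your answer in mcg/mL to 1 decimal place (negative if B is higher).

-12.4 mcg/mL

Regimen A: f = (1/2)^(87/33) ≈ 0.1608; Cmin,ss = (537/101)·f/(1−f) ≈ 1.019 mcg/mL.
Regimen B: f = (1/2)^(34/33) ≈ 0.4896; Cmin,ss = (1412/101)·f/(1−f) ≈ 13.410 mcg/mL.
Difference ≈ 1.019 − 13.410 ≈ -12.391 mcg/mL.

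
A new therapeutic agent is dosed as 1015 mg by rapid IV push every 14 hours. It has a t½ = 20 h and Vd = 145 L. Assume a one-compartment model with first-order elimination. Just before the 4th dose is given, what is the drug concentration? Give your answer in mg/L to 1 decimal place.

8.6 mg/L

f = (1/2)^(τ/t½) = (1/2)^(14/20) ≈ 0.6156.
C₀ = D/Vd = 1015/145 ≈ 7.000 mg/L.
Before the 4th dose, 3 doses have been given. Superposition: Cmin = C₀·(f + f² + … + f^3).
≈ 7.000 × (0.6156 + 0.3790 + 0.2333) ≈ 7.000 × 1.2279 ≈ 8.595 mg/L.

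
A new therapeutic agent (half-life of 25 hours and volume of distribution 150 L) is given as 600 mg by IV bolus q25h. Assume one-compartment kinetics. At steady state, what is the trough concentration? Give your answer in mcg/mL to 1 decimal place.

4.0 mcg/mL

τ = 25 h = 1 half-life, so f = (1/2)^1 = 0.5.
Accumulation ratio R = 1/(1 − f) = 1/0.5 = 2/1.
Single-dose peak C₀ = D/Vd = 600/150 = 4 mcg/mL.
Steady-state peak Cmax,ss = C₀·R = 4 × 2/1 ≈ 8.000 mcg/mL.
Steady-state trough Cmin,ss = Cmax,ss·f ≈ 8.000 × 0.5 ≈ 4.000 mcg/mL.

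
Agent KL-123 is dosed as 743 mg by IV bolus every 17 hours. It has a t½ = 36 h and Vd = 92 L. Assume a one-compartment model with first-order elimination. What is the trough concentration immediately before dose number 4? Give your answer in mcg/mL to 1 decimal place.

13.0 mcg/mL

f = (1/2)^(τ/t½) = (1/2)^(17/36) ≈ 0.7209.
C₀ = D/Vd = 743/92 ≈ 8.076 mcg/mL.
Before the 4th dose, 3 doses have been given. Superposition: Cmin = C₀·(f + f² + … + f^3).
≈ 8.076 × (0.7209 + 0.5197 + 0.3746) ≈ 8.076 × 1.6152 ≈ 13.044 mcg/mL.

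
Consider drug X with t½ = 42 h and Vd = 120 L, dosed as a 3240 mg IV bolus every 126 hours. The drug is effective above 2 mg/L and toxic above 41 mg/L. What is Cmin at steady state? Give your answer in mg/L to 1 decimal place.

τ = 126 h = 3 half-lives, so f = (1/2)^3 = 0.125.
Accumulation ratio R = 1/(1 − f) = 1/0.875 = 8/7.
Single-dose peak C₀ = D/Vd = 3240/120 = 27 mg/L.
Steady-state peak Cmax,ss = C₀·R = 27 × 8/7 ≈ 30.857 mg/L.
Steady-state trough Cmin,ss = Cmax,ss·f ≈ 30.857 × 0.125 ≈ 3.857 mg/L.
Trough 3.9 mg/L vs MEC 2 mg/L: adequate.

3.9 mg/L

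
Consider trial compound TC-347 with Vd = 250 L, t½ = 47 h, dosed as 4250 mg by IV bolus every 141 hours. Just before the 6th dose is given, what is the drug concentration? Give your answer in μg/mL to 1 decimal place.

f = (1/2)^(τ/t½) = (1/2)^(141/47) ≈ 0.1250.
C₀ = D/Vd = 4250/250 ≈ 17.000 μg/mL.
Before the 6th dose, 5 doses have been given. Superposition: Cmin = C₀·(f + f² + … + f^5).
≈ 17.000 × (0.1250 + 0.0156 + 0.0020 + 0.0002 + 0.0000) ≈ 17.000 × 0.1428 ≈ 2.428 μg/mL.

2.4 μg/mL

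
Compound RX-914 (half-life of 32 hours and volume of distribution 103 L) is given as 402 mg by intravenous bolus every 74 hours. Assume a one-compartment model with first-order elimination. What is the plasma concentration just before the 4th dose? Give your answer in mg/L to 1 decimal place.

1.0 mg/L

f = (1/2)^(τ/t½) = (1/2)^(74/32) ≈ 0.2013.
C₀ = D/Vd = 402/103 ≈ 3.903 mg/L.
Before the 4th dose, 3 doses have been given. Superposition: Cmin = C₀·(f + f² + … + f^3).
≈ 3.903 × (0.2013 + 0.0405 + 0.0082) ≈ 3.903 × 0.2500 ≈ 0.976 mg/L.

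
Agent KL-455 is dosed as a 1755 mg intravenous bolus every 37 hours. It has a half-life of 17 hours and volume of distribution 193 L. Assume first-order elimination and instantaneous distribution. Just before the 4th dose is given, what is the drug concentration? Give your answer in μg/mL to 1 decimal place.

f = (1/2)^(τ/t½) = (1/2)^(37/17) ≈ 0.2212.
C₀ = D/Vd = 1755/193 ≈ 9.093 μg/mL.
Before the 4th dose, 3 doses have been given. Superposition: Cmin = C₀·(f + f² + … + f^3).
≈ 9.093 × (0.2212 + 0.0489 + 0.0108) ≈ 9.093 × 0.2809 ≈ 2.554 μg/mL.

2.6 μg/mL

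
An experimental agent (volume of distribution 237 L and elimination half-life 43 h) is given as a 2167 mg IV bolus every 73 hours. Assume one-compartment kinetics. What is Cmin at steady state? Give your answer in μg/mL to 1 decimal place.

Over one 73-h interval, 73/43 ≈ 1.6977 half-lives elapse, leaving f ≈ 0.3083 of each dose.
At steady state, accumulation factor R = 1/(1 − e^(−kτ)) ≈ 1.4457.
Single-dose peak C₀ = D/Vd = 2167/237 ≈ 9.143 μg/mL.
Cmax,ss = C₀/(1 − f) ≈ 9.143/0.6917 ≈ 13.218 μg/mL.
One interval later, Cmin,ss = Cmax,ss·e^(−kτ) ≈ 13.218 × 0.3083 ≈ 4.075 μg/mL.

4.1 μg/mL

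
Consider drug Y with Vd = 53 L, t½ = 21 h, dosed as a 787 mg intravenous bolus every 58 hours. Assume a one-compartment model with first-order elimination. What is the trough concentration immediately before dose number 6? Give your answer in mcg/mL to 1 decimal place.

f = (1/2)^(τ/t½) = (1/2)^(58/21) ≈ 0.1474.
C₀ = D/Vd = 787/53 ≈ 14.849 mcg/mL.
Before the 6th dose, 5 doses have been given. Superposition: Cmin = C₀·(f + f² + … + f^5).
≈ 14.849 × (0.1474 + 0.0217 + 0.0032 + 0.0005 + 0.0001) ≈ 14.849 × 0.1729 ≈ 2.567 mcg/mL.

2.6 mcg/mL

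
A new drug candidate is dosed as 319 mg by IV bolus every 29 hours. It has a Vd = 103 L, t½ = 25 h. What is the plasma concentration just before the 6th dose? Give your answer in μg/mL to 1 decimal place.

2.5 μg/mL

f = (1/2)^(τ/t½) = (1/2)^(29/25) ≈ 0.4475.
C₀ = D/Vd = 319/103 ≈ 3.097 μg/mL.
Before the 6th dose, 5 doses have been given. Superposition: Cmin = C₀·(f + f² + … + f^5).
≈ 3.097 × (0.4475 + 0.2003 + 0.0896 + 0.0401 + 0.0179) ≈ 3.097 × 0.7954 ≈ 2.463 μg/mL.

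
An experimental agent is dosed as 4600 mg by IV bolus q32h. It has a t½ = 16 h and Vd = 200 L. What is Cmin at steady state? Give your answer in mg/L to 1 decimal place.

7.7 mg/L

The dosing interval is 2 half-lives, so f = 2^(−2) = 0.25.
At steady state, R = 1/(1 − 0.25) = 4/3.
Single-dose peak C₀ = D/Vd = 4600/200 = 23 mg/L.
Steady-state peak Cmax,ss = C₀·R = 23 × 4/3 ≈ 30.667 mg/L.
Steady-state trough Cmin,ss = Cmax,ss·f ≈ 30.667 × 0.25 ≈ 7.667 mg/L.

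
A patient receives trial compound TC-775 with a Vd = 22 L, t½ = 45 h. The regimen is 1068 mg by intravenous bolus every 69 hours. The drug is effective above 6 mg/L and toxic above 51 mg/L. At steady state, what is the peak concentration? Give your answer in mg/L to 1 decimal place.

74.2 mg/L

Over one 69-h interval, 69/45 ≈ 1.5333 half-lives elapse, leaving f ≈ 0.3455 of each dose.
At steady state, accumulation factor R = 1/(1 − e^(−kτ)) ≈ 1.5279.
Each bolus raises the concentration by D/Vd = 1068/22 ≈ 48.545 mg/L.
Cmax,ss = C₀/(1 − f) ≈ 48.545/0.6545 ≈ 74.171 mg/L.
Peak 74.2 mg/L vs MTC 51 mg/L: exceeds toxic threshold.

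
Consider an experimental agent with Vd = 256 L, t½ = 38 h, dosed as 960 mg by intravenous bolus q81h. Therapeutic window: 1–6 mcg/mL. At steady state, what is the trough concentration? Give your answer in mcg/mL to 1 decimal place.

1.1 mcg/mL

Over one 81-h interval, 81/38 ≈ 2.1316 half-lives elapse, leaving f ≈ 0.2282 of each dose.
Accumulation ratio R = 1/(1 − f) ≈ 1/0.7718 ≈ 1.2957.
Each bolus raises the concentration by D/Vd = 960/256 ≈ 3.750 mcg/mL.
Cmax,ss = C₀/(1 − f) ≈ 3.750/0.7718 ≈ 4.859 mcg/mL.
Steady-state trough Cmin,ss = Cmax,ss·f ≈ 4.859 × 0.2282 ≈ 1.109 mcg/mL.
Trough 1.1 mcg/mL vs MEC 1 mcg/mL: adequate.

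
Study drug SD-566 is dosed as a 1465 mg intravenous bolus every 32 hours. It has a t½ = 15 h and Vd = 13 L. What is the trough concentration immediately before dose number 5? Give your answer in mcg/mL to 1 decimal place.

33.2 mcg/mL

f = (1/2)^(τ/t½) = (1/2)^(32/15) ≈ 0.2279.
C₀ = D/Vd = 1465/13 ≈ 112.692 mcg/mL.
Before the 5th dose, 4 doses have been given. Superposition: Cmin = C₀·(f + f² + … + f^4).
≈ 112.692 × (0.2279 + 0.0519 + 0.0118 + 0.0027) ≈ 112.692 × 0.2943 ≈ 33.165 mcg/mL.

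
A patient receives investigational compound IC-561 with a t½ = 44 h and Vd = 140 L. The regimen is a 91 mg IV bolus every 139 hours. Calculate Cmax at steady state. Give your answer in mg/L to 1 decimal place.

τ/t½ = 139/44 ≈ 3.1591, so fraction remaining f = (1/2)^(139/44) ≈ 0.1119.
At steady state, accumulation factor R = 1/(1 − e^(−kτ)) ≈ 1.1260.
Each bolus raises the concentration by D/Vd = 91/140 ≈ 0.650 mg/L.
Steady-state peak Cmax,ss = C₀·R ≈ 0.650 × 1.1260 ≈ 0.732 mg/L.

0.7 mg/L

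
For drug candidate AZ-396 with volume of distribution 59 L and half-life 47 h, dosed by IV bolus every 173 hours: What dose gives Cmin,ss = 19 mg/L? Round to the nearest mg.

τ/t½ = 173/47 ≈ 3.6809, so f = (1/2)^(173/47) ≈ 0.077975.
Cmin,ss = (D/Vd)·f/(1−f), so D = Cmin,ss·Vd·(1−f)/f.
D = 19 × 59 × (1−f)/f ≈ 19 × 59 × 11.82462 ≈ 13255.40 mg.

13255 mg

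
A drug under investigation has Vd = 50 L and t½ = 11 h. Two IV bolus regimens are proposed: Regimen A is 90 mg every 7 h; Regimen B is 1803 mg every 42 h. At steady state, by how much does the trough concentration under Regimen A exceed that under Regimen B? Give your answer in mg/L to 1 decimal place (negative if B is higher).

Regimen A: f = (1/2)^(7/11) ≈ 0.6433; Cmin,ss = (90/50)·f/(1−f) ≈ 3.246 mg/L.
Regimen B: f = (1/2)^(42/11) ≈ 0.0709; Cmin,ss = (1803/50)·f/(1−f) ≈ 2.752 mg/L.
Difference ≈ 3.246 − 2.752 ≈ 0.494 mg/L.

0.5 mg/L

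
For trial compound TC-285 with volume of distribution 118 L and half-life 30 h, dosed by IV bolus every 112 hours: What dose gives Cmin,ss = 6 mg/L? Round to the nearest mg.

8708 mg

τ/t½ = 112/30 ≈ 3.7333, so f = (1/2)^(112/30) ≈ 0.075189.
Cmin,ss = (D/Vd)·f/(1−f), so D = Cmin,ss·Vd·(1−f)/f.
D = 6 × 118 × (1−f)/f ≈ 6 × 118 × 12.29982 ≈ 8708.27 mg.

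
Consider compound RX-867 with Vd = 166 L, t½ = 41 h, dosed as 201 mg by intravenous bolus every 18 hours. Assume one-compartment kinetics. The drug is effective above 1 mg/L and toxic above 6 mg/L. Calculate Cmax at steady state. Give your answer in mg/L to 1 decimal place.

τ/t½ = 18/41 ≈ 0.43902, so fraction remaining f = (1/2)^(18/41) ≈ 0.7376.
Accumulation ratio R = 1/(1 − f) ≈ 1/0.2624 ≈ 3.8110.
Single-dose peak C₀ = D/Vd = 201/166 ≈ 1.211 mg/L.
Steady-state peak Cmax,ss = C₀·R ≈ 1.211 × 3.8110 ≈ 4.615 mg/L.
Peak 4.6 mg/L vs MTC 6 mg/L: below toxic threshold.

4.6 mg/L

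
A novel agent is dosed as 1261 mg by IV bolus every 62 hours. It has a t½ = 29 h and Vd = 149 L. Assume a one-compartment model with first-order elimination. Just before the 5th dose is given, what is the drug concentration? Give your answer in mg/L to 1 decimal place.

2.5 mg/L

f = (1/2)^(τ/t½) = (1/2)^(62/29) ≈ 0.2272.
C₀ = D/Vd = 1261/149 ≈ 8.463 mg/L.
Before the 5th dose, 4 doses have been given. Superposition: Cmin = C₀·(f + f² + … + f^4).
≈ 8.463 × (0.2272 + 0.0516 + 0.0117 + 0.0027) ≈ 8.463 × 0.2932 ≈ 2.481 mg/L.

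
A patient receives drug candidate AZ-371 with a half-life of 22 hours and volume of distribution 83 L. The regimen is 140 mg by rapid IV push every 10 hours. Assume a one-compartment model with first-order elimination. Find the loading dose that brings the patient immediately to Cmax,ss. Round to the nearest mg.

f = (1/2)^(10/22) ≈ 0.729740; accumulation ratio R = 1/(1−f) ≈ 3.70014.
Loading dose to hit Cmax,ss on first dose: D_load = D_maint·R ≈ 140 × 3.70014 ≈ 518.02 mg.

518 mg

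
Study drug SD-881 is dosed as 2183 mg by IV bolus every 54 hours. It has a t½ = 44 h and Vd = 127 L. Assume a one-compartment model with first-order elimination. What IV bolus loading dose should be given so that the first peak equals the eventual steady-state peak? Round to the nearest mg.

f = (1/2)^(54/44) ≈ 0.427124; accumulation ratio R = 1/(1−f) ≈ 1.74558.
Loading dose to hit Cmax,ss on first dose: D_load = D_maint·R ≈ 2183 × 1.74558 ≈ 3810.60 mg.

3811 mg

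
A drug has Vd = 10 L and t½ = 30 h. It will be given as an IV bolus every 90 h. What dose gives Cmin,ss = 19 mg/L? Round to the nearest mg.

τ/t½ = 90/30 ≈ 3, so f = (1/2)^(90/30) ≈ 0.125000.
Cmin,ss = (D/Vd)·f/(1−f), so D = Cmin,ss·Vd·(1−f)/f.
D = 19 × 10 × (1−f)/f ≈ 19 × 10 × 7.00000 ≈ 1330.00 mg.

1330 mg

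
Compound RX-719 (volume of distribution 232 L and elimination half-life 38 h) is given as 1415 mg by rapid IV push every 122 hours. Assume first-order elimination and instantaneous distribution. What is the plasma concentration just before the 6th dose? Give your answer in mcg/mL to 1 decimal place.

f = (1/2)^(τ/t½) = (1/2)^(122/38) ≈ 0.1080.
C₀ = D/Vd = 1415/232 ≈ 6.099 mcg/mL.
Before the 6th dose, 5 doses have been given. Superposition: Cmin = C₀·(f + f² + … + f^5).
≈ 6.099 × (0.1080 + 0.0117 + 0.0013 + 0.0001 + 0.0000) ≈ 6.099 × 0.1211 ≈ 0.739 mcg/mL.

0.7 mcg/mL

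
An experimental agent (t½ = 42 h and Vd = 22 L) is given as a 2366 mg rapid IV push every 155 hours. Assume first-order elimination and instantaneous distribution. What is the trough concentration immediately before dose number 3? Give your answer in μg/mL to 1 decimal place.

f = (1/2)^(τ/t½) = (1/2)^(155/42) ≈ 0.0775.
C₀ = D/Vd = 2366/22 ≈ 107.545 μg/mL.
Before the 3rd dose, 2 doses have been given. Superposition: Cmin = C₀·(f + f²).
≈ 107.545 × (0.0775 + 0.0060) ≈ 107.545 × 0.0835 ≈ 8.980 μg/mL.

9.0 μg/mL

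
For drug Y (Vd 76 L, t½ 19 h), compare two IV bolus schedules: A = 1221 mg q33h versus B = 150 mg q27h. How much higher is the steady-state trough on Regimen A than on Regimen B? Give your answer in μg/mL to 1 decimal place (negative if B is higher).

Regimen A: f = (1/2)^(33/19) ≈ 0.3000; Cmin,ss = (1221/76)·f/(1−f) ≈ 6.885 μg/mL.
Regimen B: f = (1/2)^(27/19) ≈ 0.3734; Cmin,ss = (150/76)·f/(1−f) ≈ 1.176 μg/mL.
Difference ≈ 6.885 − 1.176 ≈ 5.709 μg/mL.

5.7 μg/mL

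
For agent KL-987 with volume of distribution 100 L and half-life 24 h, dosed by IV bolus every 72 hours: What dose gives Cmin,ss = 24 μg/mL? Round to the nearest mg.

τ/t½ = 72/24 ≈ 3, so f = (1/2)^(72/24) ≈ 0.125000.
Cmin,ss = (D/Vd)·f/(1−f), so D = Cmin,ss·Vd·(1−f)/f.
D = 24 × 100 × (1−f)/f ≈ 24 × 100 × 7.00000 ≈ 16800.00 mg.

16800 mg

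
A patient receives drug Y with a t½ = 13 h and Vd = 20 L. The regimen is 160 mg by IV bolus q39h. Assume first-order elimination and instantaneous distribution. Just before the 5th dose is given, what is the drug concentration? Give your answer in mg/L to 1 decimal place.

1.1 mg/L

f = (1/2)^(τ/t½) = (1/2)^(39/13) ≈ 0.1250.
C₀ = D/Vd = 160/20 ≈ 8.000 mg/L.
Before the 5th dose, 4 doses have been given. Superposition: Cmin = C₀·(f + f² + … + f^4).
≈ 8.000 × (0.1250 + 0.0156 + 0.0020 + 0.0002) ≈ 8.000 × 0.1428 ≈ 1.142 mg/L.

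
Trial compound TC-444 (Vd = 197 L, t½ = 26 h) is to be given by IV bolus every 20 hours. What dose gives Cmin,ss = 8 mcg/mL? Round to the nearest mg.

τ/t½ = 20/26 ≈ 0.76923, so f = (1/2)^(20/26) ≈ 0.586730.
Cmin,ss = (D/Vd)·f/(1−f), so D = Cmin,ss·Vd·(1−f)/f.
D = 8 × 197 × (1−f)/f ≈ 8 × 197 × 0.70436 ≈ 1110.07 mg.

1110 mg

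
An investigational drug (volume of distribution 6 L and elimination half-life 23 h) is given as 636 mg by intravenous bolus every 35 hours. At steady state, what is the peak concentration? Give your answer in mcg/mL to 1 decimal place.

162.6 mcg/mL

k = ln2/t½ = ln2/23 ≈ 0.030137 h⁻¹; fraction remaining f = e^(−kτ) = e^(−0.030137×35) ≈ 0.3483.
At steady state, accumulation factor R = 1/(1 − e^(−kτ)) ≈ 1.5344.
Each bolus raises the concentration by D/Vd = 636/6 ≈ 106.000 mcg/mL.
Steady-state peak Cmax,ss = C₀·R ≈ 106.000 × 1.5344 ≈ 162.646 mcg/mL.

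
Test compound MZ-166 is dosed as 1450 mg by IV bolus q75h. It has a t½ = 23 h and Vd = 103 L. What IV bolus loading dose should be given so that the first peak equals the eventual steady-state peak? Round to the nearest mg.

f = (1/2)^(75/23) ≈ 0.104323; accumulation ratio R = 1/(1−f) ≈ 1.11647.
Loading dose to hit Cmax,ss on first dose: D_load = D_maint·R ≈ 1450 × 1.11647 ≈ 1618.88 mg.

1619 mg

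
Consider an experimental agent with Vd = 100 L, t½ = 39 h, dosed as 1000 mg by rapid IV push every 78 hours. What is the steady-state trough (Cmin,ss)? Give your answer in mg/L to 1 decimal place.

The dosing interval is 2 half-lives, so f = 2^(−2) = 0.25.
Accumulation ratio R = 1/(1 − f) = 1/0.75 = 4/3.
Single-dose peak C₀ = D/Vd = 1000/100 = 10 mg/L.
Steady-state peak Cmax,ss = C₀·R = 10 × 4/3 ≈ 13.333 mg/L.
Steady-state trough Cmin,ss = Cmax,ss·f ≈ 13.333 × 0.25 ≈ 3.333 mg/L.

3.3 mg/L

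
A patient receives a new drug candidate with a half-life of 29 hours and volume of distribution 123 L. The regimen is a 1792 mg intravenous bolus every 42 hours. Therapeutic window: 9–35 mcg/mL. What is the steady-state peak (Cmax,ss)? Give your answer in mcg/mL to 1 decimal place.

τ/t½ = 42/29 ≈ 1.4483, so fraction remaining f = (1/2)^(42/29) ≈ 0.3665.
At steady state, accumulation factor R = 1/(1 − e^(−kτ)) ≈ 1.5785.
Each bolus raises the concentration by D/Vd = 1792/123 ≈ 14.569 mcg/mL.
Cmax,ss = C₀/(1 − f) ≈ 14.569/0.6335 ≈ 22.998 mcg/mL.
Peak 23.0 mcg/mL vs MTC 35 mcg/mL: below toxic threshold.

23.0 mcg/mL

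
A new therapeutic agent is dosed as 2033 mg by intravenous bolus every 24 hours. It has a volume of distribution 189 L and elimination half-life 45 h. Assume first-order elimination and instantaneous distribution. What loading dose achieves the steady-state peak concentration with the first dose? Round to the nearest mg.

f = (1/2)^(24/45) ≈ 0.690956; accumulation ratio R = 1/(1−f) ≈ 3.23579.
Loading dose to hit Cmax,ss on first dose: D_load = D_maint·R ≈ 2033 × 3.23579 ≈ 6578.36 mg.

6578 mg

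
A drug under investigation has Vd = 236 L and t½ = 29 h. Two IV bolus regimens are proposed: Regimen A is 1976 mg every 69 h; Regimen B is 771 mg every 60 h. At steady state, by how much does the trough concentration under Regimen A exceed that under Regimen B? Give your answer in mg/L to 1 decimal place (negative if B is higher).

Regimen A: f = (1/2)^(69/29) ≈ 0.1922; Cmin,ss = (1976/236)·f/(1−f) ≈ 1.992 mg/L.
Regimen B: f = (1/2)^(60/29) ≈ 0.2383; Cmin,ss = (771/236)·f/(1−f) ≈ 1.022 mg/L.
Difference ≈ 1.992 − 1.022 ≈ 0.970 mg/L.

1.0 mg/L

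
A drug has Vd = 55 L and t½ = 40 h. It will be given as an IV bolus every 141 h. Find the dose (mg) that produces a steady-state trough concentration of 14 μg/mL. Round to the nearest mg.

τ/t½ = 141/40 ≈ 3.525, so f = (1/2)^(141/40) ≈ 0.086870.
Cmin,ss = (D/Vd)·f/(1−f), so D = Cmin,ss·Vd·(1−f)/f.
D = 14 × 55 × (1−f)/f ≈ 14 × 55 × 10.51145 ≈ 8093.82 mg.

8094 mg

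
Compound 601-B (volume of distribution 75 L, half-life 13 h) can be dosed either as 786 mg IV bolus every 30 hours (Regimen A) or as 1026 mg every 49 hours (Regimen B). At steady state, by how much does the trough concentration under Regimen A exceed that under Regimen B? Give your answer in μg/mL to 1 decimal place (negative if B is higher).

Regimen A: f = (1/2)^(30/13) ≈ 0.2020; Cmin,ss = (786/75)·f/(1−f) ≈ 2.653 μg/mL.
Regimen B: f = (1/2)^(49/13) ≈ 0.0733; Cmin,ss = (1026/75)·f/(1−f) ≈ 1.082 μg/mL.
Difference ≈ 2.653 − 1.082 ≈ 1.571 μg/mL.

1.6 μg/mL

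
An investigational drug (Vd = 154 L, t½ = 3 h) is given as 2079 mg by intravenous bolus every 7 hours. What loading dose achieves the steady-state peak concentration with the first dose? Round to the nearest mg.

2594 mg

f = (1/2)^(7/3) ≈ 0.198425; accumulation ratio R = 1/(1−f) ≈ 1.24754.
Loading dose to hit Cmax,ss on first dose: D_load = D_maint·R ≈ 2079 × 1.24754 ≈ 2593.64 mg.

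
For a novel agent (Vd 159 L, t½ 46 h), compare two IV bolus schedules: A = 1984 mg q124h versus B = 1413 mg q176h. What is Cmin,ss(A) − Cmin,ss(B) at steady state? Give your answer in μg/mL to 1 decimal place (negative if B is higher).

Regimen A: f = (1/2)^(124/46) ≈ 0.1544; Cmin,ss = (1984/159)·f/(1−f) ≈ 2.278 μg/mL.
Regimen B: f = (1/2)^(176/46) ≈ 0.0705; Cmin,ss = (1413/159)·f/(1−f) ≈ 0.674 μg/mL.
Difference ≈ 2.278 − 0.674 ≈ 1.604 μg/mL.

1.6 μg/mL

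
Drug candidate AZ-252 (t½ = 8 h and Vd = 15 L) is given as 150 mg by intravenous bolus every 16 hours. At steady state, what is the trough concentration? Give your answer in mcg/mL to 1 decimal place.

The dosing interval is 2 half-lives, so f = 2^(−2) = 0.25.
Accumulation ratio R = 1/(1 − f) = 1/0.75 = 4/3.
Single-dose peak C₀ = D/Vd = 150/15 = 10 mcg/mL.
Steady-state peak Cmax,ss = C₀·R = 10 × 4/3 ≈ 13.333 mcg/mL.
Steady-state trough Cmin,ss = Cmax,ss·f ≈ 13.333 × 0.25 ≈ 3.333 mcg/mL.

3.3 mcg/mL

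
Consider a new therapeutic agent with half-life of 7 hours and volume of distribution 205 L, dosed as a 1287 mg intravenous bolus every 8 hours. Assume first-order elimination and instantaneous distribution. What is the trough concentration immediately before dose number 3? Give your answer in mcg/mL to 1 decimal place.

4.1 mcg/mL

f = (1/2)^(τ/t½) = (1/2)^(8/7) ≈ 0.4529.
C₀ = D/Vd = 1287/205 ≈ 6.278 mcg/mL.
Before the 3rd dose, 2 doses have been given. Superposition: Cmin = C₀·(f + f²).
≈ 6.278 × (0.4529 + 0.2051) ≈ 6.278 × 0.6580 ≈ 4.131 mcg/mL.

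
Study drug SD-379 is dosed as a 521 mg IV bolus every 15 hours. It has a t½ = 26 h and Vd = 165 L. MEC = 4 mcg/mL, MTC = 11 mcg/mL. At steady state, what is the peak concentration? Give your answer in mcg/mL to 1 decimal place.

k = ln2/t½ = ln2/26 ≈ 0.026660 h⁻¹; fraction remaining f = e^(−kτ) = e^(−0.026660×15) ≈ 0.6704.
Accumulation ratio R = 1/(1 − f) ≈ 1/0.3296 ≈ 3.0340.
Each bolus raises the concentration by D/Vd = 521/165 ≈ 3.158 mcg/mL.
Steady-state peak Cmax,ss = C₀·R ≈ 3.158 × 3.0340 ≈ 9.581 mcg/mL.
Peak 9.6 mcg/mL vs MTC 11 mcg/mL: below toxic threshold.

9.6 mcg/mL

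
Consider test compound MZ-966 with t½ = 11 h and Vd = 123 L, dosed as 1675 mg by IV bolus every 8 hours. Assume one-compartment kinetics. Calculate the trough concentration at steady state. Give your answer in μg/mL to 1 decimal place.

Over one 8-h interval, 8/11 ≈ 0.72727 half-lives elapse, leaving f ≈ 0.6040 of each dose.
At steady state, accumulation factor R = 1/(1 − e^(−kτ)) ≈ 2.5253.
Each bolus raises the concentration by D/Vd = 1675/123 ≈ 13.618 μg/mL.
Steady-state peak Cmax,ss = C₀·R ≈ 13.618 × 2.5253 ≈ 34.390 μg/mL.
Steady-state trough Cmin,ss = Cmax,ss·f ≈ 34.390 × 0.6040 ≈ 20.772 μg/mL.

20.8 μg/mL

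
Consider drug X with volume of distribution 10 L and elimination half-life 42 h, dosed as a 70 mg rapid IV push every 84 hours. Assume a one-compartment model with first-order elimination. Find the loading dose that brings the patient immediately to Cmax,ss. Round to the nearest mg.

93 mg

f = (1/2)^(84/42) ≈ 0.250000; accumulation ratio R = 1/(1−f) ≈ 1.33333.
Loading dose to hit Cmax,ss on first dose: D_load = D_maint·R ≈ 70 × 1.33333 ≈ 93.33 mg.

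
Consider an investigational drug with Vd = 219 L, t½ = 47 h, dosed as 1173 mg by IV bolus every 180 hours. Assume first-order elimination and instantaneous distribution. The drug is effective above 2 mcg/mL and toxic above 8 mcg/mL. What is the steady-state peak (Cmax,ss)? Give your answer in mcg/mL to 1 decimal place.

5.8 mcg/mL

k = ln2/t½ = ln2/47 ≈ 0.014748 h⁻¹; fraction remaining f = e^(−kτ) = e^(−0.014748×180) ≈ 0.0703.
At steady state, accumulation factor R = 1/(1 − e^(−kτ)) ≈ 1.0756.
Single-dose peak C₀ = D/Vd = 1173/219 ≈ 5.356 mcg/mL.
Cmax,ss = C₀/(1 − f) ≈ 5.356/0.9297 ≈ 5.761 mcg/mL.
Peak 5.8 mcg/mL vs MTC 8 mcg/mL: below toxic threshold.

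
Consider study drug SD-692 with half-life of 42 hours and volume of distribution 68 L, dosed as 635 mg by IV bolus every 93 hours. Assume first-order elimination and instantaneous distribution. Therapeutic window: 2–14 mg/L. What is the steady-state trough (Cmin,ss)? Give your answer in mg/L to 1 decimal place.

τ/t½ = 93/42 ≈ 2.2143, so fraction remaining f = (1/2)^(93/42) ≈ 0.2155.
Single-dose peak C₀ = D/Vd = 635/68 ≈ 9.338 mg/L.
Steady-state trough Cmin,ss = C₀·f/(1−f) ≈ 9.338 × 0.2155/0.7845 ≈ 2.565 mg/L.
Trough 2.6 mg/L vs MEC 2 mg/L: adequate.

2.6 mg/L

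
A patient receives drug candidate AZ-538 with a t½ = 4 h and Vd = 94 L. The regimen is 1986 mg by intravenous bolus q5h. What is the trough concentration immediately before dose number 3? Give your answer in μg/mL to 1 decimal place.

f = (1/2)^(τ/t½) = (1/2)^(5/4) ≈ 0.4204.
C₀ = D/Vd = 1986/94 ≈ 21.128 μg/mL.
Before the 3rd dose, 2 doses have been given. Superposition: Cmin = C₀·(f + f²).
≈ 21.128 × (0.4204 + 0.1767) ≈ 21.128 × 0.5971 ≈ 12.616 μg/mL.

12.6 μg/mL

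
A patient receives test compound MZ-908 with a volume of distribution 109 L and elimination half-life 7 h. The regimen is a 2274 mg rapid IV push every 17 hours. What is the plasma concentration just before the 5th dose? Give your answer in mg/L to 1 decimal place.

f = (1/2)^(τ/t½) = (1/2)^(17/7) ≈ 0.1857.
C₀ = D/Vd = 2274/109 ≈ 20.862 mg/L.
Before the 5th dose, 4 doses have been given. Superposition: Cmin = C₀·(f + f² + … + f^4).
≈ 20.862 × (0.1857 + 0.0345 + 0.0064 + 0.0012) ≈ 20.862 × 0.2278 ≈ 4.752 mg/L.

4.8 mg/L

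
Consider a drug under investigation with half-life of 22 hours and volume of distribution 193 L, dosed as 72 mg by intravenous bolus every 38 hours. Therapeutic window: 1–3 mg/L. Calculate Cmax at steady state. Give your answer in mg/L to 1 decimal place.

τ/t½ = 38/22 ≈ 1.7273, so fraction remaining f = (1/2)^(38/22) ≈ 0.3020.
At steady state, accumulation factor R = 1/(1 − e^(−kτ)) ≈ 1.4327.
Each bolus raises the concentration by D/Vd = 72/193 ≈ 0.373 mg/L.
Steady-state peak Cmax,ss = C₀·R ≈ 0.373 × 1.4327 ≈ 0.534 mg/L.
Peak 0.5 mg/L vs MTC 3 mg/L: below toxic threshold.

0.5 mg/L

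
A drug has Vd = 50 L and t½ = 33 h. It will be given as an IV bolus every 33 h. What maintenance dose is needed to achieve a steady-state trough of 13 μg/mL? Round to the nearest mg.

650 mg

τ/t½ = 33/33 ≈ 1, so f = (1/2)^(33/33) ≈ 0.500000.
Cmin,ss = (D/Vd)·f/(1−f), so D = Cmin,ss·Vd·(1−f)/f.
D = 13 × 50 × (1−f)/f ≈ 13 × 50 × 1.00000 ≈ 650.00 mg.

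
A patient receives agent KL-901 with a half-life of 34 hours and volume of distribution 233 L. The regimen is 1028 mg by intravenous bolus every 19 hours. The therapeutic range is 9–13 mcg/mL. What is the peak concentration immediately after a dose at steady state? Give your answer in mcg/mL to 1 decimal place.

τ/t½ = 19/34 ≈ 0.55882, so fraction remaining f = (1/2)^(19/34) ≈ 0.6789.
Accumulation ratio R = 1/(1 − f) ≈ 1/0.3211 ≈ 3.1143.
Single-dose peak C₀ = D/Vd = 1028/233 ≈ 4.412 mcg/mL.
Steady-state peak Cmax,ss = C₀·R ≈ 4.412 × 3.1143 ≈ 13.740 mcg/mL.
Peak 13.7 mcg/mL vs MTC 13 mcg/mL: exceeds toxic threshold.

13.7 mcg/mL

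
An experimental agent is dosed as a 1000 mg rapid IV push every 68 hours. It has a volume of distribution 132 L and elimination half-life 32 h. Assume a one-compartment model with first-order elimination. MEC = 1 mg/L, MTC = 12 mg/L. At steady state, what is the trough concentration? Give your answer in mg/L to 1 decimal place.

τ/t½ = 68/32 ≈ 2.125, so fraction remaining f = (1/2)^(68/32) ≈ 0.2293.
Accumulation ratio R = 1/(1 − f) ≈ 1/0.7707 ≈ 1.2975.
Single-dose peak C₀ = D/Vd = 1000/132 ≈ 7.576 mg/L.
Cmax,ss = C₀/(1 − f) ≈ 7.576/0.7707 ≈ 9.830 mg/L.
Steady-state trough Cmin,ss = Cmax,ss·f ≈ 9.830 × 0.2293 ≈ 2.254 mg/L.
Trough 2.3 mg/L vs MEC 1 mg/L: adequate.

2.3 mg/L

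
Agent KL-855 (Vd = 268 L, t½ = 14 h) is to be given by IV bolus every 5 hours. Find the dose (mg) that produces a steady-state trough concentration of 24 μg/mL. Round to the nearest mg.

1807 mg

τ/t½ = 5/14 ≈ 0.35714, so f = (1/2)^(5/14) ≈ 0.780709.
Cmin,ss = (D/Vd)·f/(1−f), so D = Cmin,ss·Vd·(1−f)/f.
D = 24 × 268 × (1−f)/f ≈ 24 × 268 × 0.28089 ≈ 1806.68 mg.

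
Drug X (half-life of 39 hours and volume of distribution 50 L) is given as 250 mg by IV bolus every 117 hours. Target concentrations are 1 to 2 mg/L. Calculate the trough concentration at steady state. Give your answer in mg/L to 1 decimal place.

0.7 mg/L

The dosing interval is 3 half-lives, so f = 2^(−3) = 0.125.
Accumulation ratio R = 1/(1 − f) = 1/0.875 = 8/7.
Single-dose peak C₀ = D/Vd = 250/50 = 5 mg/L.
Steady-state peak Cmax,ss = C₀·R = 5 × 8/7 ≈ 5.714 mg/L.
Steady-state trough Cmin,ss = Cmax,ss·f ≈ 5.714 × 0.125 ≈ 0.714 mg/L.
Trough 0.7 mg/L vs MEC 1 mg/L: subtherapeutic.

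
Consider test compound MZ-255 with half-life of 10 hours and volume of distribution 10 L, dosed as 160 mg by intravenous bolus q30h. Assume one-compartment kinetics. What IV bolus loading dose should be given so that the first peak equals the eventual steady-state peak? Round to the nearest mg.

f = (1/2)^(30/10) ≈ 0.125000; accumulation ratio R = 1/(1−f) ≈ 1.14286.
Loading dose to hit Cmax,ss on first dose: D_load = D_maint·R ≈ 160 × 1.14286 ≈ 182.86 mg.

183 mg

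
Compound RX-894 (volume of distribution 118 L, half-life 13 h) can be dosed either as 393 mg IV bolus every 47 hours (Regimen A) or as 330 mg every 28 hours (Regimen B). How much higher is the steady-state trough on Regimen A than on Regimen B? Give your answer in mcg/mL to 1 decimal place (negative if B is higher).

-0.5 mcg/mL

Regimen A: f = (1/2)^(47/13) ≈ 0.0816; Cmin,ss = (393/118)·f/(1−f) ≈ 0.296 mcg/mL.
Regimen B: f = (1/2)^(28/13) ≈ 0.2247; Cmin,ss = (330/118)·f/(1−f) ≈ 0.811 mcg/mL.
Difference ≈ 0.296 − 0.811 ≈ -0.515 mcg/mL.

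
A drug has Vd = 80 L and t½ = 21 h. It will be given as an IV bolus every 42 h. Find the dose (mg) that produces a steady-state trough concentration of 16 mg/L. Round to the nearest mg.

τ/t½ = 42/21 ≈ 2, so f = (1/2)^(42/21) ≈ 0.250000.
Cmin,ss = (D/Vd)·f/(1−f), so D = Cmin,ss·Vd·(1−f)/f.
D = 16 × 80 × (1−f)/f ≈ 16 × 80 × 3.00000 ≈ 3840.00 mg.

3840 mg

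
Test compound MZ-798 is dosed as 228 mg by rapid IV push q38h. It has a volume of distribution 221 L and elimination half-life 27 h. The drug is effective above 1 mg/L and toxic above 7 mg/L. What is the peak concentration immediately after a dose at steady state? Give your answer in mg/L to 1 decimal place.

Over one 38-h interval, 38/27 ≈ 1.4074 half-lives elapse, leaving f ≈ 0.3770 of each dose.
At steady state, accumulation factor R = 1/(1 − e^(−kτ)) ≈ 1.6051.
Each bolus raises the concentration by D/Vd = 228/221 ≈ 1.032 mg/L.
Steady-state peak Cmax,ss = C₀·R ≈ 1.032 × 1.6051 ≈ 1.656 mg/L.
Peak 1.7 mg/L vs MTC 7 mg/L: below toxic threshold.

1.7 mg/L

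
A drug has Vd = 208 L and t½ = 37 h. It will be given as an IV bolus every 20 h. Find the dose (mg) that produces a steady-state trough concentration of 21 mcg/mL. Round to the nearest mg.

τ/t½ = 20/37 ≈ 0.54054, so f = (1/2)^(20/37) ≈ 0.687513.
Cmin,ss = (D/Vd)·f/(1−f), so D = Cmin,ss·Vd·(1−f)/f.
D = 21 × 208 × (1−f)/f ≈ 21 × 208 × 0.45452 ≈ 1985.34 mg.

1985 mg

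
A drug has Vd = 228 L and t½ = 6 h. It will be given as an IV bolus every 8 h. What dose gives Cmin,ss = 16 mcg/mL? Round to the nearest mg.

5544 mg

τ/t½ = 8/6 ≈ 1.3333, so f = (1/2)^(8/6) ≈ 0.396850.
Cmin,ss = (D/Vd)·f/(1−f), so D = Cmin,ss·Vd·(1−f)/f.
D = 16 × 228 × (1−f)/f ≈ 16 × 228 × 1.51984 ≈ 5544.38 mg.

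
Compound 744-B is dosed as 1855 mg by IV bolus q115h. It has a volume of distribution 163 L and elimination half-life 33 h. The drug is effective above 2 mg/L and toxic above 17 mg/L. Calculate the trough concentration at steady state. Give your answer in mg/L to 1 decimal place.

1.1 mg/L

k = ln2/t½ = ln2/33 ≈ 0.021004 h⁻¹; fraction remaining f = e^(−kτ) = e^(−0.021004×115) ≈ 0.0893.
At steady state, accumulation factor R = 1/(1 − e^(−kτ)) ≈ 1.0981.
Each bolus raises the concentration by D/Vd = 1855/163 ≈ 11.380 mg/L.
Cmax,ss = C₀/(1 − f) ≈ 11.380/0.9107 ≈ 12.496 mg/L.
Steady-state trough Cmin,ss = Cmax,ss·f ≈ 12.496 × 0.0893 ≈ 1.116 mg/L.
Trough 1.1 mg/L vs MEC 2 mg/L: subtherapeutic.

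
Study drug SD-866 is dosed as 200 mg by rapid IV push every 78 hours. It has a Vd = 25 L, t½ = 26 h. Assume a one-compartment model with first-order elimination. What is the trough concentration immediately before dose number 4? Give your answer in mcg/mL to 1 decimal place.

f = (1/2)^(τ/t½) = (1/2)^(78/26) ≈ 0.1250.
C₀ = D/Vd = 200/25 ≈ 8.000 mcg/mL.
Before the 4th dose, 3 doses have been given. Superposition: Cmin = C₀·(f + f² + … + f^3).
≈ 8.000 × (0.1250 + 0.0156 + 0.0020) ≈ 8.000 × 0.1426 ≈ 1.141 mcg/mL.

1.1 mcg/mL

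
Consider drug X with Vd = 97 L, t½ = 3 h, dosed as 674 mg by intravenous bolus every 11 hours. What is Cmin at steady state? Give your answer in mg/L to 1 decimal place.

0.6 mg/L

τ/t½ = 11/3 ≈ 3.6667, so fraction remaining f = (1/2)^(11/3) ≈ 0.0787.
Each bolus raises the concentration by D/Vd = 674/97 ≈ 6.948 mg/L.
Steady-state trough Cmin,ss = C₀·f/(1−f) ≈ 6.948 × 0.0787/0.9213 ≈ 0.594 mg/L.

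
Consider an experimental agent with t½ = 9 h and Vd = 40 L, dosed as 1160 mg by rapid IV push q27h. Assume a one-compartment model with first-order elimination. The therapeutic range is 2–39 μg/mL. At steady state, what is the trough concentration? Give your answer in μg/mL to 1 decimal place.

τ = 27 h = 3 half-lives, so f = (1/2)^3 = 0.125.
At steady state, R = 1/(1 − 0.125) = 8/7.
Single-dose peak C₀ = D/Vd = 1160/40 = 29 μg/mL.
Steady-state peak Cmax,ss = C₀·R = 29 × 8/7 ≈ 33.143 μg/mL.
Steady-state trough Cmin,ss = Cmax,ss·f ≈ 33.143 × 0.125 ≈ 4.143 μg/mL.
Trough 4.1 μg/mL vs MEC 2 μg/mL: adequate.

4.1 μg/mL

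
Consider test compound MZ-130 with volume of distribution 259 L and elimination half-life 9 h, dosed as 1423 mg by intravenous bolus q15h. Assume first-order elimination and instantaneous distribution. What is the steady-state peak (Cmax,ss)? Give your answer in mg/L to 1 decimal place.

Over one 15-h interval, 15/9 ≈ 1.6667 half-lives elapse, leaving f ≈ 0.3150 of each dose.
Accumulation ratio R = 1/(1 − f) ≈ 1/0.6850 ≈ 1.4599.
Single-dose peak C₀ = D/Vd = 1423/259 ≈ 5.494 mg/L.
Steady-state peak Cmax,ss = C₀·R ≈ 5.494 × 1.4599 ≈ 8.021 mg/L.

8.0 mg/L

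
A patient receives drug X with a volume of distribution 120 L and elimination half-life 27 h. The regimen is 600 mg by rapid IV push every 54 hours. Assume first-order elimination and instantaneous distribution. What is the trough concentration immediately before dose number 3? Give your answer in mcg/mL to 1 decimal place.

f = (1/2)^(τ/t½) = (1/2)^(54/27) ≈ 0.2500.
C₀ = D/Vd = 600/120 ≈ 5.000 mcg/mL.
Before the 3rd dose, 2 doses have been given. Superposition: Cmin = C₀·(f + f²).
≈ 5.000 × (0.2500 + 0.0625) ≈ 5.000 × 0.3125 ≈ 1.562 mcg/mL.

1.6 mcg/mL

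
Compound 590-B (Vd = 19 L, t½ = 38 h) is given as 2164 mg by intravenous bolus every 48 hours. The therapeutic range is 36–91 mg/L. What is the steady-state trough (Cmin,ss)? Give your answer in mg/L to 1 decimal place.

k = ln2/t½ = ln2/38 ≈ 0.018241 h⁻¹; fraction remaining f = e^(−kτ) = e^(−0.018241×48) ≈ 0.4166.
Accumulation ratio R = 1/(1 − f) ≈ 1/0.5834 ≈ 1.7141.
Each bolus raises the concentration by D/Vd = 2164/19 ≈ 113.895 mg/L.
Steady-state peak Cmax,ss = C₀·R ≈ 113.895 × 1.7141 ≈ 195.227 mg/L.
One interval later, Cmin,ss = Cmax,ss·e^(−kτ) ≈ 195.227 × 0.4166 ≈ 81.332 mg/L.
Trough 81.3 mg/L vs MEC 36 mg/L: adequate.

81.3 mg/L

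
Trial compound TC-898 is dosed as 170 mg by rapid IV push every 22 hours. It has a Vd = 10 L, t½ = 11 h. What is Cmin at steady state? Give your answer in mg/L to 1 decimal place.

5.7 mg/L

τ = 22 h = 2 half-lives, so f = (1/2)^2 = 0.25.
At steady state, R = 1/(1 − 0.25) = 4/3.
Single-dose peak C₀ = D/Vd = 170/10 = 17 mg/L.
Steady-state peak Cmax,ss = C₀·R = 17 × 4/3 ≈ 22.667 mg/L.
Steady-state trough Cmin,ss = Cmax,ss·f ≈ 22.667 × 0.25 ≈ 5.667 mg/L.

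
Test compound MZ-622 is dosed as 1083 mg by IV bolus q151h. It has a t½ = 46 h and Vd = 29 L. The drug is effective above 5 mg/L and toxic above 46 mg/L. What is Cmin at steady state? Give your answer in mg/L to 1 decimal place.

4.3 mg/L

τ/t½ = 151/46 ≈ 3.2826, so fraction remaining f = (1/2)^(151/46) ≈ 0.1028.
At steady state, accumulation factor R = 1/(1 − e^(−kτ)) ≈ 1.1146.
Each bolus raises the concentration by D/Vd = 1083/29 ≈ 37.345 mg/L.
Cmax,ss = C₀/(1 − f) ≈ 37.345/0.8972 ≈ 41.624 mg/L.
One interval later, Cmin,ss = Cmax,ss·e^(−kτ) ≈ 41.624 × 0.1028 ≈ 4.279 mg/L.
Trough 4.3 mg/L vs MEC 5 mg/L: subtherapeutic.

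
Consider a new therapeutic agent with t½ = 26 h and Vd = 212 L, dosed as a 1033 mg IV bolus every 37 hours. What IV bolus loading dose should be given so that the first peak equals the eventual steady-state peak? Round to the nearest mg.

f = (1/2)^(37/26) ≈ 0.372916; accumulation ratio R = 1/(1−f) ≈ 1.59468.
Loading dose to hit Cmax,ss on first dose: D_load = D_maint·R ≈ 1033 × 1.59468 ≈ 1647.30 mg.

1647 mg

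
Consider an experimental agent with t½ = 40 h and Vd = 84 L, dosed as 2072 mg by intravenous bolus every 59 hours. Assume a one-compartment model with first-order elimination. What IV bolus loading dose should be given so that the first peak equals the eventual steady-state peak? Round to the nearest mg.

3236 mg

f = (1/2)^(59/40) ≈ 0.359733; accumulation ratio R = 1/(1−f) ≈ 1.56185.
Loading dose to hit Cmax,ss on first dose: D_load = D_maint·R ≈ 2072 × 1.56185 ≈ 3236.15 mg.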